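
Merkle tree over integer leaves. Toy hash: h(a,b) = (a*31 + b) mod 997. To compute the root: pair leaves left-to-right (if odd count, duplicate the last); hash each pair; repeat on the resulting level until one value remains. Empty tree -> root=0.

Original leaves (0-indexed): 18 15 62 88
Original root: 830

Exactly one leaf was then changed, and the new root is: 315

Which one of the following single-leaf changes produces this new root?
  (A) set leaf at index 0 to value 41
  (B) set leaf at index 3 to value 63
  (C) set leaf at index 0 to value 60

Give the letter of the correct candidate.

Answer: C

Derivation:
Original leaves: [18, 15, 62, 88]
Target new root: 315
Try each candidate change and compute the resulting root:
Candidate A: set leaf[0] = 41 -> leaves = [41, 15, 62, 88]
  L0: [41, 15, 62, 88]
  L1: h(41,15)=(41*31+15)%997=289 h(62,88)=(62*31+88)%997=16 -> [289, 16]
  L2: h(289,16)=(289*31+16)%997=2 -> [2]
  root = 2 != target 315
Candidate B: set leaf[3] = 63 -> leaves = [18, 15, 62, 63]
  L0: [18, 15, 62, 63]
  L1: h(18,15)=(18*31+15)%997=573 h(62,63)=(62*31+63)%997=988 -> [573, 988]
  L2: h(573,988)=(573*31+988)%997=805 -> [805]
  root = 805 != target 315
Candidate C: set leaf[0] = 60 -> leaves = [60, 15, 62, 88]
  L0: [60, 15, 62, 88]
  L1: h(60,15)=(60*31+15)%997=878 h(62,88)=(62*31+88)%997=16 -> [878, 16]
  L2: h(878,16)=(878*31+16)%997=315 -> [315]
  root = 315 == target 315  ** MATCH **
Candidate C produces the target root.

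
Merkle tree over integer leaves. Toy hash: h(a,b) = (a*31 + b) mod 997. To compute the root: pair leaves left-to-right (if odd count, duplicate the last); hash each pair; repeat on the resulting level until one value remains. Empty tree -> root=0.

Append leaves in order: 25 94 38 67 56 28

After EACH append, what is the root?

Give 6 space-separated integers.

Answer: 25 869 239 268 847 948

Derivation:
After append 25 (leaves=[25]):
  L0: [25]
  root=25
After append 94 (leaves=[25, 94]):
  L0: [25, 94]
  L1: h(25,94)=(25*31+94)%997=869 -> [869]
  root=869
After append 38 (leaves=[25, 94, 38]):
  L0: [25, 94, 38]
  L1: h(25,94)=(25*31+94)%997=869 h(38,38)=(38*31+38)%997=219 -> [869, 219]
  L2: h(869,219)=(869*31+219)%997=239 -> [239]
  root=239
After append 67 (leaves=[25, 94, 38, 67]):
  L0: [25, 94, 38, 67]
  L1: h(25,94)=(25*31+94)%997=869 h(38,67)=(38*31+67)%997=248 -> [869, 248]
  L2: h(869,248)=(869*31+248)%997=268 -> [268]
  root=268
After append 56 (leaves=[25, 94, 38, 67, 56]):
  L0: [25, 94, 38, 67, 56]
  L1: h(25,94)=(25*31+94)%997=869 h(38,67)=(38*31+67)%997=248 h(56,56)=(56*31+56)%997=795 -> [869, 248, 795]
  L2: h(869,248)=(869*31+248)%997=268 h(795,795)=(795*31+795)%997=515 -> [268, 515]
  L3: h(268,515)=(268*31+515)%997=847 -> [847]
  root=847
After append 28 (leaves=[25, 94, 38, 67, 56, 28]):
  L0: [25, 94, 38, 67, 56, 28]
  L1: h(25,94)=(25*31+94)%997=869 h(38,67)=(38*31+67)%997=248 h(56,28)=(56*31+28)%997=767 -> [869, 248, 767]
  L2: h(869,248)=(869*31+248)%997=268 h(767,767)=(767*31+767)%997=616 -> [268, 616]
  L3: h(268,616)=(268*31+616)%997=948 -> [948]
  root=948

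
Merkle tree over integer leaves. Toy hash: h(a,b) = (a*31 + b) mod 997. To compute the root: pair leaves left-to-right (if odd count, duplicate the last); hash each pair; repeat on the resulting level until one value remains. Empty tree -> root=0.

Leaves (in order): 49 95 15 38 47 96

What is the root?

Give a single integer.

Answer: 206

Derivation:
L0: [49, 95, 15, 38, 47, 96]
L1: h(49,95)=(49*31+95)%997=617 h(15,38)=(15*31+38)%997=503 h(47,96)=(47*31+96)%997=556 -> [617, 503, 556]
L2: h(617,503)=(617*31+503)%997=687 h(556,556)=(556*31+556)%997=843 -> [687, 843]
L3: h(687,843)=(687*31+843)%997=206 -> [206]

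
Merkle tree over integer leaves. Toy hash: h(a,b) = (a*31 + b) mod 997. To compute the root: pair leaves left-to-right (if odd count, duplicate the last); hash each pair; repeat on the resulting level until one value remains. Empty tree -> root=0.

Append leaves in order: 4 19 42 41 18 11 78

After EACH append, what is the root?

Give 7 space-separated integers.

Answer: 4 143 792 791 82 855 788

Derivation:
After append 4 (leaves=[4]):
  L0: [4]
  root=4
After append 19 (leaves=[4, 19]):
  L0: [4, 19]
  L1: h(4,19)=(4*31+19)%997=143 -> [143]
  root=143
After append 42 (leaves=[4, 19, 42]):
  L0: [4, 19, 42]
  L1: h(4,19)=(4*31+19)%997=143 h(42,42)=(42*31+42)%997=347 -> [143, 347]
  L2: h(143,347)=(143*31+347)%997=792 -> [792]
  root=792
After append 41 (leaves=[4, 19, 42, 41]):
  L0: [4, 19, 42, 41]
  L1: h(4,19)=(4*31+19)%997=143 h(42,41)=(42*31+41)%997=346 -> [143, 346]
  L2: h(143,346)=(143*31+346)%997=791 -> [791]
  root=791
After append 18 (leaves=[4, 19, 42, 41, 18]):
  L0: [4, 19, 42, 41, 18]
  L1: h(4,19)=(4*31+19)%997=143 h(42,41)=(42*31+41)%997=346 h(18,18)=(18*31+18)%997=576 -> [143, 346, 576]
  L2: h(143,346)=(143*31+346)%997=791 h(576,576)=(576*31+576)%997=486 -> [791, 486]
  L3: h(791,486)=(791*31+486)%997=82 -> [82]
  root=82
After append 11 (leaves=[4, 19, 42, 41, 18, 11]):
  L0: [4, 19, 42, 41, 18, 11]
  L1: h(4,19)=(4*31+19)%997=143 h(42,41)=(42*31+41)%997=346 h(18,11)=(18*31+11)%997=569 -> [143, 346, 569]
  L2: h(143,346)=(143*31+346)%997=791 h(569,569)=(569*31+569)%997=262 -> [791, 262]
  L3: h(791,262)=(791*31+262)%997=855 -> [855]
  root=855
After append 78 (leaves=[4, 19, 42, 41, 18, 11, 78]):
  L0: [4, 19, 42, 41, 18, 11, 78]
  L1: h(4,19)=(4*31+19)%997=143 h(42,41)=(42*31+41)%997=346 h(18,11)=(18*31+11)%997=569 h(78,78)=(78*31+78)%997=502 -> [143, 346, 569, 502]
  L2: h(143,346)=(143*31+346)%997=791 h(569,502)=(569*31+502)%997=195 -> [791, 195]
  L3: h(791,195)=(791*31+195)%997=788 -> [788]
  root=788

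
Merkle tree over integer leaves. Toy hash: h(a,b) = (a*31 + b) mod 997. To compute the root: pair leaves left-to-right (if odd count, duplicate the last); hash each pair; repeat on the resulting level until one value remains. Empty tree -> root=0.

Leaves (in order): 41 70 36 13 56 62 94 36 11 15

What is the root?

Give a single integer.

L0: [41, 70, 36, 13, 56, 62, 94, 36, 11, 15]
L1: h(41,70)=(41*31+70)%997=344 h(36,13)=(36*31+13)%997=132 h(56,62)=(56*31+62)%997=801 h(94,36)=(94*31+36)%997=956 h(11,15)=(11*31+15)%997=356 -> [344, 132, 801, 956, 356]
L2: h(344,132)=(344*31+132)%997=826 h(801,956)=(801*31+956)%997=862 h(356,356)=(356*31+356)%997=425 -> [826, 862, 425]
L3: h(826,862)=(826*31+862)%997=546 h(425,425)=(425*31+425)%997=639 -> [546, 639]
L4: h(546,639)=(546*31+639)%997=616 -> [616]

Answer: 616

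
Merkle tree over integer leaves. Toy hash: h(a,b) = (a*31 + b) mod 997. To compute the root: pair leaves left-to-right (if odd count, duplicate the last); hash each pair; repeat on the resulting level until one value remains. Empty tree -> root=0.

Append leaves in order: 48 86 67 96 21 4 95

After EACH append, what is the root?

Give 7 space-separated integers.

After append 48 (leaves=[48]):
  L0: [48]
  root=48
After append 86 (leaves=[48, 86]):
  L0: [48, 86]
  L1: h(48,86)=(48*31+86)%997=577 -> [577]
  root=577
After append 67 (leaves=[48, 86, 67]):
  L0: [48, 86, 67]
  L1: h(48,86)=(48*31+86)%997=577 h(67,67)=(67*31+67)%997=150 -> [577, 150]
  L2: h(577,150)=(577*31+150)%997=91 -> [91]
  root=91
After append 96 (leaves=[48, 86, 67, 96]):
  L0: [48, 86, 67, 96]
  L1: h(48,86)=(48*31+86)%997=577 h(67,96)=(67*31+96)%997=179 -> [577, 179]
  L2: h(577,179)=(577*31+179)%997=120 -> [120]
  root=120
After append 21 (leaves=[48, 86, 67, 96, 21]):
  L0: [48, 86, 67, 96, 21]
  L1: h(48,86)=(48*31+86)%997=577 h(67,96)=(67*31+96)%997=179 h(21,21)=(21*31+21)%997=672 -> [577, 179, 672]
  L2: h(577,179)=(577*31+179)%997=120 h(672,672)=(672*31+672)%997=567 -> [120, 567]
  L3: h(120,567)=(120*31+567)%997=299 -> [299]
  root=299
After append 4 (leaves=[48, 86, 67, 96, 21, 4]):
  L0: [48, 86, 67, 96, 21, 4]
  L1: h(48,86)=(48*31+86)%997=577 h(67,96)=(67*31+96)%997=179 h(21,4)=(21*31+4)%997=655 -> [577, 179, 655]
  L2: h(577,179)=(577*31+179)%997=120 h(655,655)=(655*31+655)%997=23 -> [120, 23]
  L3: h(120,23)=(120*31+23)%997=752 -> [752]
  root=752
After append 95 (leaves=[48, 86, 67, 96, 21, 4, 95]):
  L0: [48, 86, 67, 96, 21, 4, 95]
  L1: h(48,86)=(48*31+86)%997=577 h(67,96)=(67*31+96)%997=179 h(21,4)=(21*31+4)%997=655 h(95,95)=(95*31+95)%997=49 -> [577, 179, 655, 49]
  L2: h(577,179)=(577*31+179)%997=120 h(655,49)=(655*31+49)%997=414 -> [120, 414]
  L3: h(120,414)=(120*31+414)%997=146 -> [146]
  root=146

Answer: 48 577 91 120 299 752 146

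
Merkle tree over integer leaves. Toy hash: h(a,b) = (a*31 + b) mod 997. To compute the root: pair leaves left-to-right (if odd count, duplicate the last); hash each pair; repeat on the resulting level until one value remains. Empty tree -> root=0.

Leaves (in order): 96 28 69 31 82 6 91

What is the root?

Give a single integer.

Answer: 149

Derivation:
L0: [96, 28, 69, 31, 82, 6, 91]
L1: h(96,28)=(96*31+28)%997=13 h(69,31)=(69*31+31)%997=176 h(82,6)=(82*31+6)%997=554 h(91,91)=(91*31+91)%997=918 -> [13, 176, 554, 918]
L2: h(13,176)=(13*31+176)%997=579 h(554,918)=(554*31+918)%997=146 -> [579, 146]
L3: h(579,146)=(579*31+146)%997=149 -> [149]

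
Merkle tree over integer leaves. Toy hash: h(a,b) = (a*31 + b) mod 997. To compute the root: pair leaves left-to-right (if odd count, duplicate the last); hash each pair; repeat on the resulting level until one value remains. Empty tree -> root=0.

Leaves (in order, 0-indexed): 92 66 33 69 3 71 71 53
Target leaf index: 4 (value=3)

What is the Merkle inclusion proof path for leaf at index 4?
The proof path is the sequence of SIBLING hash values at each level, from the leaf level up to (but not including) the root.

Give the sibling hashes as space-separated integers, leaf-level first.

L0 (leaves): [92, 66, 33, 69, 3, 71, 71, 53], target index=4
L1: h(92,66)=(92*31+66)%997=924 [pair 0] h(33,69)=(33*31+69)%997=95 [pair 1] h(3,71)=(3*31+71)%997=164 [pair 2] h(71,53)=(71*31+53)%997=260 [pair 3] -> [924, 95, 164, 260]
  Sibling for proof at L0: 71
L2: h(924,95)=(924*31+95)%997=823 [pair 0] h(164,260)=(164*31+260)%997=359 [pair 1] -> [823, 359]
  Sibling for proof at L1: 260
L3: h(823,359)=(823*31+359)%997=947 [pair 0] -> [947]
  Sibling for proof at L2: 823
Root: 947
Proof path (sibling hashes from leaf to root): [71, 260, 823]

Answer: 71 260 823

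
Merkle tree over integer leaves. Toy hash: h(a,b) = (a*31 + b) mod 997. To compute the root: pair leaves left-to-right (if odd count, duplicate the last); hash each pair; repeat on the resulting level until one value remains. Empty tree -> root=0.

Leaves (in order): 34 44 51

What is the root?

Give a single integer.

Answer: 775

Derivation:
L0: [34, 44, 51]
L1: h(34,44)=(34*31+44)%997=101 h(51,51)=(51*31+51)%997=635 -> [101, 635]
L2: h(101,635)=(101*31+635)%997=775 -> [775]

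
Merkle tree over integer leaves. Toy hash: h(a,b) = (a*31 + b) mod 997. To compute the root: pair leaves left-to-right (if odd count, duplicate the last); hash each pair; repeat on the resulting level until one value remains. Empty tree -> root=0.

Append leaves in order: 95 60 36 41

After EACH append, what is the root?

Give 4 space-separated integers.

After append 95 (leaves=[95]):
  L0: [95]
  root=95
After append 60 (leaves=[95, 60]):
  L0: [95, 60]
  L1: h(95,60)=(95*31+60)%997=14 -> [14]
  root=14
After append 36 (leaves=[95, 60, 36]):
  L0: [95, 60, 36]
  L1: h(95,60)=(95*31+60)%997=14 h(36,36)=(36*31+36)%997=155 -> [14, 155]
  L2: h(14,155)=(14*31+155)%997=589 -> [589]
  root=589
After append 41 (leaves=[95, 60, 36, 41]):
  L0: [95, 60, 36, 41]
  L1: h(95,60)=(95*31+60)%997=14 h(36,41)=(36*31+41)%997=160 -> [14, 160]
  L2: h(14,160)=(14*31+160)%997=594 -> [594]
  root=594

Answer: 95 14 589 594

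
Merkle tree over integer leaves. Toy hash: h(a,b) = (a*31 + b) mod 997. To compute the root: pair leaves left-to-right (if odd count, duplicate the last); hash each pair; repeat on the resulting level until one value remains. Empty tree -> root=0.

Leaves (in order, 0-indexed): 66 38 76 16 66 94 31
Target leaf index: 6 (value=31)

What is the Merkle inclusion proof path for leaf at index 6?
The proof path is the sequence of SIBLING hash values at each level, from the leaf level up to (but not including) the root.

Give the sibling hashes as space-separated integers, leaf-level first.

L0 (leaves): [66, 38, 76, 16, 66, 94, 31], target index=6
L1: h(66,38)=(66*31+38)%997=90 [pair 0] h(76,16)=(76*31+16)%997=378 [pair 1] h(66,94)=(66*31+94)%997=146 [pair 2] h(31,31)=(31*31+31)%997=992 [pair 3] -> [90, 378, 146, 992]
  Sibling for proof at L0: 31
L2: h(90,378)=(90*31+378)%997=177 [pair 0] h(146,992)=(146*31+992)%997=533 [pair 1] -> [177, 533]
  Sibling for proof at L1: 146
L3: h(177,533)=(177*31+533)%997=38 [pair 0] -> [38]
  Sibling for proof at L2: 177
Root: 38
Proof path (sibling hashes from leaf to root): [31, 146, 177]

Answer: 31 146 177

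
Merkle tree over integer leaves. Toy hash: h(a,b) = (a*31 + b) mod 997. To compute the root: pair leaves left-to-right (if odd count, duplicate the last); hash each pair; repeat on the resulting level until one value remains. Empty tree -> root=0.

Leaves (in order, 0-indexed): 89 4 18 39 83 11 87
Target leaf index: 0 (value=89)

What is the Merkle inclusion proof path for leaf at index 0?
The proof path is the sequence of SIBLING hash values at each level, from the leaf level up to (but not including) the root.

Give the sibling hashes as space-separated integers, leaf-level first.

L0 (leaves): [89, 4, 18, 39, 83, 11, 87], target index=0
L1: h(89,4)=(89*31+4)%997=769 [pair 0] h(18,39)=(18*31+39)%997=597 [pair 1] h(83,11)=(83*31+11)%997=590 [pair 2] h(87,87)=(87*31+87)%997=790 [pair 3] -> [769, 597, 590, 790]
  Sibling for proof at L0: 4
L2: h(769,597)=(769*31+597)%997=508 [pair 0] h(590,790)=(590*31+790)%997=137 [pair 1] -> [508, 137]
  Sibling for proof at L1: 597
L3: h(508,137)=(508*31+137)%997=930 [pair 0] -> [930]
  Sibling for proof at L2: 137
Root: 930
Proof path (sibling hashes from leaf to root): [4, 597, 137]

Answer: 4 597 137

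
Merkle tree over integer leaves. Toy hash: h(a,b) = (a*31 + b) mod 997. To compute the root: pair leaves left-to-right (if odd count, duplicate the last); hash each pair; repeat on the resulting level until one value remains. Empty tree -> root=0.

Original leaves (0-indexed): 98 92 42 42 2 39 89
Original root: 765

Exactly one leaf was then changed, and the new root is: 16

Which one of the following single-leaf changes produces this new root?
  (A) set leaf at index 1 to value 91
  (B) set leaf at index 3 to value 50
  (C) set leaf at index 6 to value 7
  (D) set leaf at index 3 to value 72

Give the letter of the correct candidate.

Answer: B

Derivation:
Original leaves: [98, 92, 42, 42, 2, 39, 89]
Target new root: 16
Try each candidate change and compute the resulting root:
Candidate A: set leaf[1] = 91 -> leaves = [98, 91, 42, 42, 2, 39, 89]
  L0: [98, 91, 42, 42, 2, 39, 89]
  L1: h(98,91)=(98*31+91)%997=138 h(42,42)=(42*31+42)%997=347 h(2,39)=(2*31+39)%997=101 h(89,89)=(89*31+89)%997=854 -> [138, 347, 101, 854]
  L2: h(138,347)=(138*31+347)%997=637 h(101,854)=(101*31+854)%997=994 -> [637, 994]
  L3: h(637,994)=(637*31+994)%997=801 -> [801]
  root = 801 != target 16
Candidate B: set leaf[3] = 50 -> leaves = [98, 92, 42, 50, 2, 39, 89]
  L0: [98, 92, 42, 50, 2, 39, 89]
  L1: h(98,92)=(98*31+92)%997=139 h(42,50)=(42*31+50)%997=355 h(2,39)=(2*31+39)%997=101 h(89,89)=(89*31+89)%997=854 -> [139, 355, 101, 854]
  L2: h(139,355)=(139*31+355)%997=676 h(101,854)=(101*31+854)%997=994 -> [676, 994]
  L3: h(676,994)=(676*31+994)%997=16 -> [16]
  root = 16 == target 16  ** MATCH **
Candidate C: set leaf[6] = 7 -> leaves = [98, 92, 42, 42, 2, 39, 7]
  L0: [98, 92, 42, 42, 2, 39, 7]
  L1: h(98,92)=(98*31+92)%997=139 h(42,42)=(42*31+42)%997=347 h(2,39)=(2*31+39)%997=101 h(7,7)=(7*31+7)%997=224 -> [139, 347, 101, 224]
  L2: h(139,347)=(139*31+347)%997=668 h(101,224)=(101*31+224)%997=364 -> [668, 364]
  L3: h(668,364)=(668*31+364)%997=135 -> [135]
  root = 135 != target 16
Candidate D: set leaf[3] = 72 -> leaves = [98, 92, 42, 72, 2, 39, 89]
  L0: [98, 92, 42, 72, 2, 39, 89]
  L1: h(98,92)=(98*31+92)%997=139 h(42,72)=(42*31+72)%997=377 h(2,39)=(2*31+39)%997=101 h(89,89)=(89*31+89)%997=854 -> [139, 377, 101, 854]
  L2: h(139,377)=(139*31+377)%997=698 h(101,854)=(101*31+854)%997=994 -> [698, 994]
  L3: h(698,994)=(698*31+994)%997=698 -> [698]
  root = 698 != target 16
Candidate B produces the target root.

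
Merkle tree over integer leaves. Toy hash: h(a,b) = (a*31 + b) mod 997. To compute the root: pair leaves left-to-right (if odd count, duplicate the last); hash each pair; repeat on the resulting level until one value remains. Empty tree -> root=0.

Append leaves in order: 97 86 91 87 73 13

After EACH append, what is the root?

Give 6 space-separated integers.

After append 97 (leaves=[97]):
  L0: [97]
  root=97
After append 86 (leaves=[97, 86]):
  L0: [97, 86]
  L1: h(97,86)=(97*31+86)%997=102 -> [102]
  root=102
After append 91 (leaves=[97, 86, 91]):
  L0: [97, 86, 91]
  L1: h(97,86)=(97*31+86)%997=102 h(91,91)=(91*31+91)%997=918 -> [102, 918]
  L2: h(102,918)=(102*31+918)%997=92 -> [92]
  root=92
After append 87 (leaves=[97, 86, 91, 87]):
  L0: [97, 86, 91, 87]
  L1: h(97,86)=(97*31+86)%997=102 h(91,87)=(91*31+87)%997=914 -> [102, 914]
  L2: h(102,914)=(102*31+914)%997=88 -> [88]
  root=88
After append 73 (leaves=[97, 86, 91, 87, 73]):
  L0: [97, 86, 91, 87, 73]
  L1: h(97,86)=(97*31+86)%997=102 h(91,87)=(91*31+87)%997=914 h(73,73)=(73*31+73)%997=342 -> [102, 914, 342]
  L2: h(102,914)=(102*31+914)%997=88 h(342,342)=(342*31+342)%997=974 -> [88, 974]
  L3: h(88,974)=(88*31+974)%997=711 -> [711]
  root=711
After append 13 (leaves=[97, 86, 91, 87, 73, 13]):
  L0: [97, 86, 91, 87, 73, 13]
  L1: h(97,86)=(97*31+86)%997=102 h(91,87)=(91*31+87)%997=914 h(73,13)=(73*31+13)%997=282 -> [102, 914, 282]
  L2: h(102,914)=(102*31+914)%997=88 h(282,282)=(282*31+282)%997=51 -> [88, 51]
  L3: h(88,51)=(88*31+51)%997=785 -> [785]
  root=785

Answer: 97 102 92 88 711 785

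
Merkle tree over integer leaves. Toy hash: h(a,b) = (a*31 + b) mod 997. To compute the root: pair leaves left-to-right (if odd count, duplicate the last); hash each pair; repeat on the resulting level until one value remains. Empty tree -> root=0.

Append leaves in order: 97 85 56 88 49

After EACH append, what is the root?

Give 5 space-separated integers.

After append 97 (leaves=[97]):
  L0: [97]
  root=97
After append 85 (leaves=[97, 85]):
  L0: [97, 85]
  L1: h(97,85)=(97*31+85)%997=101 -> [101]
  root=101
After append 56 (leaves=[97, 85, 56]):
  L0: [97, 85, 56]
  L1: h(97,85)=(97*31+85)%997=101 h(56,56)=(56*31+56)%997=795 -> [101, 795]
  L2: h(101,795)=(101*31+795)%997=935 -> [935]
  root=935
After append 88 (leaves=[97, 85, 56, 88]):
  L0: [97, 85, 56, 88]
  L1: h(97,85)=(97*31+85)%997=101 h(56,88)=(56*31+88)%997=827 -> [101, 827]
  L2: h(101,827)=(101*31+827)%997=967 -> [967]
  root=967
After append 49 (leaves=[97, 85, 56, 88, 49]):
  L0: [97, 85, 56, 88, 49]
  L1: h(97,85)=(97*31+85)%997=101 h(56,88)=(56*31+88)%997=827 h(49,49)=(49*31+49)%997=571 -> [101, 827, 571]
  L2: h(101,827)=(101*31+827)%997=967 h(571,571)=(571*31+571)%997=326 -> [967, 326]
  L3: h(967,326)=(967*31+326)%997=393 -> [393]
  root=393

Answer: 97 101 935 967 393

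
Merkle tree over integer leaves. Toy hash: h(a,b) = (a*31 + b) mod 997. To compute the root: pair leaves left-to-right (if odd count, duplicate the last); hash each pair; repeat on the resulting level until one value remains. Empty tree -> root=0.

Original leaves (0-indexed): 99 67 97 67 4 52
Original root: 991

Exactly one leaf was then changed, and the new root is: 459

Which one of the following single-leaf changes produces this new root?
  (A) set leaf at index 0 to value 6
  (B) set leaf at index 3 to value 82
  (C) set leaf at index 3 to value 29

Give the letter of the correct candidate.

Original leaves: [99, 67, 97, 67, 4, 52]
Target new root: 459
Try each candidate change and compute the resulting root:
Candidate A: set leaf[0] = 6 -> leaves = [6, 67, 97, 67, 4, 52]
  L0: [6, 67, 97, 67, 4, 52]
  L1: h(6,67)=(6*31+67)%997=253 h(97,67)=(97*31+67)%997=83 h(4,52)=(4*31+52)%997=176 -> [253, 83, 176]
  L2: h(253,83)=(253*31+83)%997=947 h(176,176)=(176*31+176)%997=647 -> [947, 647]
  L3: h(947,647)=(947*31+647)%997=94 -> [94]
  root = 94 != target 459
Candidate B: set leaf[3] = 82 -> leaves = [99, 67, 97, 82, 4, 52]
  L0: [99, 67, 97, 82, 4, 52]
  L1: h(99,67)=(99*31+67)%997=145 h(97,82)=(97*31+82)%997=98 h(4,52)=(4*31+52)%997=176 -> [145, 98, 176]
  L2: h(145,98)=(145*31+98)%997=605 h(176,176)=(176*31+176)%997=647 -> [605, 647]
  L3: h(605,647)=(605*31+647)%997=459 -> [459]
  root = 459 == target 459  ** MATCH **
Candidate C: set leaf[3] = 29 -> leaves = [99, 67, 97, 29, 4, 52]
  L0: [99, 67, 97, 29, 4, 52]
  L1: h(99,67)=(99*31+67)%997=145 h(97,29)=(97*31+29)%997=45 h(4,52)=(4*31+52)%997=176 -> [145, 45, 176]
  L2: h(145,45)=(145*31+45)%997=552 h(176,176)=(176*31+176)%997=647 -> [552, 647]
  L3: h(552,647)=(552*31+647)%997=810 -> [810]
  root = 810 != target 459
Candidate B produces the target root.

Answer: B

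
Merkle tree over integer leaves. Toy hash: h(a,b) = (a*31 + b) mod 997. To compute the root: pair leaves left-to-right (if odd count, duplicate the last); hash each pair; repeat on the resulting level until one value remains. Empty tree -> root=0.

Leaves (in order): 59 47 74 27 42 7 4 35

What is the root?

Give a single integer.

L0: [59, 47, 74, 27, 42, 7, 4, 35]
L1: h(59,47)=(59*31+47)%997=879 h(74,27)=(74*31+27)%997=327 h(42,7)=(42*31+7)%997=312 h(4,35)=(4*31+35)%997=159 -> [879, 327, 312, 159]
L2: h(879,327)=(879*31+327)%997=657 h(312,159)=(312*31+159)%997=858 -> [657, 858]
L3: h(657,858)=(657*31+858)%997=288 -> [288]

Answer: 288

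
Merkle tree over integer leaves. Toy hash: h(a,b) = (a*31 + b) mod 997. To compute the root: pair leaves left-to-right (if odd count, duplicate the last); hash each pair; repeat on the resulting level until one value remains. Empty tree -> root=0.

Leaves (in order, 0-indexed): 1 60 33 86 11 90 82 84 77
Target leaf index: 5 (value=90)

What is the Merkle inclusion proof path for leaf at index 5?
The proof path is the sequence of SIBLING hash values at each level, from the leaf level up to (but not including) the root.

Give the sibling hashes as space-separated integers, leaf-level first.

Answer: 11 632 939 726

Derivation:
L0 (leaves): [1, 60, 33, 86, 11, 90, 82, 84, 77], target index=5
L1: h(1,60)=(1*31+60)%997=91 [pair 0] h(33,86)=(33*31+86)%997=112 [pair 1] h(11,90)=(11*31+90)%997=431 [pair 2] h(82,84)=(82*31+84)%997=632 [pair 3] h(77,77)=(77*31+77)%997=470 [pair 4] -> [91, 112, 431, 632, 470]
  Sibling for proof at L0: 11
L2: h(91,112)=(91*31+112)%997=939 [pair 0] h(431,632)=(431*31+632)%997=35 [pair 1] h(470,470)=(470*31+470)%997=85 [pair 2] -> [939, 35, 85]
  Sibling for proof at L1: 632
L3: h(939,35)=(939*31+35)%997=231 [pair 0] h(85,85)=(85*31+85)%997=726 [pair 1] -> [231, 726]
  Sibling for proof at L2: 939
L4: h(231,726)=(231*31+726)%997=908 [pair 0] -> [908]
  Sibling for proof at L3: 726
Root: 908
Proof path (sibling hashes from leaf to root): [11, 632, 939, 726]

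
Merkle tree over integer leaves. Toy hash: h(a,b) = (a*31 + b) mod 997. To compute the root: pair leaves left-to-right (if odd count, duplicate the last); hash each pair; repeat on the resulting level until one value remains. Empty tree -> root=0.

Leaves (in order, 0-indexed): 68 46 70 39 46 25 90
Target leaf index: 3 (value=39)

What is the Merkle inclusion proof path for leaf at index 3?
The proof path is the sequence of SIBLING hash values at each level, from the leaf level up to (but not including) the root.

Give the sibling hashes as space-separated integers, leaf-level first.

Answer: 70 160 5

Derivation:
L0 (leaves): [68, 46, 70, 39, 46, 25, 90], target index=3
L1: h(68,46)=(68*31+46)%997=160 [pair 0] h(70,39)=(70*31+39)%997=215 [pair 1] h(46,25)=(46*31+25)%997=454 [pair 2] h(90,90)=(90*31+90)%997=886 [pair 3] -> [160, 215, 454, 886]
  Sibling for proof at L0: 70
L2: h(160,215)=(160*31+215)%997=190 [pair 0] h(454,886)=(454*31+886)%997=5 [pair 1] -> [190, 5]
  Sibling for proof at L1: 160
L3: h(190,5)=(190*31+5)%997=910 [pair 0] -> [910]
  Sibling for proof at L2: 5
Root: 910
Proof path (sibling hashes from leaf to root): [70, 160, 5]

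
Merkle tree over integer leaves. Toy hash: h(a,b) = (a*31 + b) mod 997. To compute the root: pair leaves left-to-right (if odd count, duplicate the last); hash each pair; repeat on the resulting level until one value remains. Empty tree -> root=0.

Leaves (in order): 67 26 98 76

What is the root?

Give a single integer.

Answer: 511

Derivation:
L0: [67, 26, 98, 76]
L1: h(67,26)=(67*31+26)%997=109 h(98,76)=(98*31+76)%997=123 -> [109, 123]
L2: h(109,123)=(109*31+123)%997=511 -> [511]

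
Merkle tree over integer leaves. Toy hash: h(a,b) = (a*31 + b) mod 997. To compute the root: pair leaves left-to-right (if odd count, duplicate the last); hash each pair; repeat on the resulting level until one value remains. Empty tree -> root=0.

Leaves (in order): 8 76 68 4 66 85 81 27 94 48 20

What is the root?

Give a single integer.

L0: [8, 76, 68, 4, 66, 85, 81, 27, 94, 48, 20]
L1: h(8,76)=(8*31+76)%997=324 h(68,4)=(68*31+4)%997=118 h(66,85)=(66*31+85)%997=137 h(81,27)=(81*31+27)%997=544 h(94,48)=(94*31+48)%997=968 h(20,20)=(20*31+20)%997=640 -> [324, 118, 137, 544, 968, 640]
L2: h(324,118)=(324*31+118)%997=192 h(137,544)=(137*31+544)%997=803 h(968,640)=(968*31+640)%997=738 -> [192, 803, 738]
L3: h(192,803)=(192*31+803)%997=773 h(738,738)=(738*31+738)%997=685 -> [773, 685]
L4: h(773,685)=(773*31+685)%997=720 -> [720]

Answer: 720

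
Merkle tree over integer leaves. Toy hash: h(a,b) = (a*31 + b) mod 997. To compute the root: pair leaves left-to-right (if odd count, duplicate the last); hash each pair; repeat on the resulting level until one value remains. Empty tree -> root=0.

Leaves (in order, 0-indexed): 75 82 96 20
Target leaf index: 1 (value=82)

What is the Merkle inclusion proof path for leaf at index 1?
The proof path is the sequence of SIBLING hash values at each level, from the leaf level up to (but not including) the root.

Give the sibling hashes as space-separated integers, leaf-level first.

Answer: 75 5

Derivation:
L0 (leaves): [75, 82, 96, 20], target index=1
L1: h(75,82)=(75*31+82)%997=413 [pair 0] h(96,20)=(96*31+20)%997=5 [pair 1] -> [413, 5]
  Sibling for proof at L0: 75
L2: h(413,5)=(413*31+5)%997=844 [pair 0] -> [844]
  Sibling for proof at L1: 5
Root: 844
Proof path (sibling hashes from leaf to root): [75, 5]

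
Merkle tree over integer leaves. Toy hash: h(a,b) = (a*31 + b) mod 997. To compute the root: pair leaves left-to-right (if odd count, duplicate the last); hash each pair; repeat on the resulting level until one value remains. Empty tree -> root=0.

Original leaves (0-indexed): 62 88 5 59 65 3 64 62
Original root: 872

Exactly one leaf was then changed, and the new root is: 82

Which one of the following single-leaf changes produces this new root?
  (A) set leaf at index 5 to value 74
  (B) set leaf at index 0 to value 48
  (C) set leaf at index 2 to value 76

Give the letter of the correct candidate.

Original leaves: [62, 88, 5, 59, 65, 3, 64, 62]
Target new root: 82
Try each candidate change and compute the resulting root:
Candidate A: set leaf[5] = 74 -> leaves = [62, 88, 5, 59, 65, 74, 64, 62]
  L0: [62, 88, 5, 59, 65, 74, 64, 62]
  L1: h(62,88)=(62*31+88)%997=16 h(5,59)=(5*31+59)%997=214 h(65,74)=(65*31+74)%997=95 h(64,62)=(64*31+62)%997=52 -> [16, 214, 95, 52]
  L2: h(16,214)=(16*31+214)%997=710 h(95,52)=(95*31+52)%997=6 -> [710, 6]
  L3: h(710,6)=(710*31+6)%997=82 -> [82]
  root = 82 == target 82  ** MATCH **
Candidate B: set leaf[0] = 48 -> leaves = [48, 88, 5, 59, 65, 3, 64, 62]
  L0: [48, 88, 5, 59, 65, 3, 64, 62]
  L1: h(48,88)=(48*31+88)%997=579 h(5,59)=(5*31+59)%997=214 h(65,3)=(65*31+3)%997=24 h(64,62)=(64*31+62)%997=52 -> [579, 214, 24, 52]
  L2: h(579,214)=(579*31+214)%997=217 h(24,52)=(24*31+52)%997=796 -> [217, 796]
  L3: h(217,796)=(217*31+796)%997=544 -> [544]
  root = 544 != target 82
Candidate C: set leaf[2] = 76 -> leaves = [62, 88, 76, 59, 65, 3, 64, 62]
  L0: [62, 88, 76, 59, 65, 3, 64, 62]
  L1: h(62,88)=(62*31+88)%997=16 h(76,59)=(76*31+59)%997=421 h(65,3)=(65*31+3)%997=24 h(64,62)=(64*31+62)%997=52 -> [16, 421, 24, 52]
  L2: h(16,421)=(16*31+421)%997=917 h(24,52)=(24*31+52)%997=796 -> [917, 796]
  L3: h(917,796)=(917*31+796)%997=310 -> [310]
  root = 310 != target 82
Candidate A produces the target root.

Answer: A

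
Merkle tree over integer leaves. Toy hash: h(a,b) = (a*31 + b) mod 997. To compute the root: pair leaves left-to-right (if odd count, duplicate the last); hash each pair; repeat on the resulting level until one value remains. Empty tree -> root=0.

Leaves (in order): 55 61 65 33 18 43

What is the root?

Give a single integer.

L0: [55, 61, 65, 33, 18, 43]
L1: h(55,61)=(55*31+61)%997=769 h(65,33)=(65*31+33)%997=54 h(18,43)=(18*31+43)%997=601 -> [769, 54, 601]
L2: h(769,54)=(769*31+54)%997=962 h(601,601)=(601*31+601)%997=289 -> [962, 289]
L3: h(962,289)=(962*31+289)%997=201 -> [201]

Answer: 201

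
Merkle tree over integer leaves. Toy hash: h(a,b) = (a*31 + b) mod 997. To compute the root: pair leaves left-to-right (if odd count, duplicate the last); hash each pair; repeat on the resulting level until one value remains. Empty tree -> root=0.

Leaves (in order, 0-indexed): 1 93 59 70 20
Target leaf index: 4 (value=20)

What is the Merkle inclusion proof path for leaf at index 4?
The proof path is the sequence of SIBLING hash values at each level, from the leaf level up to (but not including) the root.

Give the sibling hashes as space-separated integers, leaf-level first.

Answer: 20 640 758

Derivation:
L0 (leaves): [1, 93, 59, 70, 20], target index=4
L1: h(1,93)=(1*31+93)%997=124 [pair 0] h(59,70)=(59*31+70)%997=902 [pair 1] h(20,20)=(20*31+20)%997=640 [pair 2] -> [124, 902, 640]
  Sibling for proof at L0: 20
L2: h(124,902)=(124*31+902)%997=758 [pair 0] h(640,640)=(640*31+640)%997=540 [pair 1] -> [758, 540]
  Sibling for proof at L1: 640
L3: h(758,540)=(758*31+540)%997=110 [pair 0] -> [110]
  Sibling for proof at L2: 758
Root: 110
Proof path (sibling hashes from leaf to root): [20, 640, 758]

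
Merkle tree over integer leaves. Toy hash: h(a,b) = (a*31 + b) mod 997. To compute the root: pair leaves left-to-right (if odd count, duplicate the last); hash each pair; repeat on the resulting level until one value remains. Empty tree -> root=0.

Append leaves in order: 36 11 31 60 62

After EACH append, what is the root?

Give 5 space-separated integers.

After append 36 (leaves=[36]):
  L0: [36]
  root=36
After append 11 (leaves=[36, 11]):
  L0: [36, 11]
  L1: h(36,11)=(36*31+11)%997=130 -> [130]
  root=130
After append 31 (leaves=[36, 11, 31]):
  L0: [36, 11, 31]
  L1: h(36,11)=(36*31+11)%997=130 h(31,31)=(31*31+31)%997=992 -> [130, 992]
  L2: h(130,992)=(130*31+992)%997=37 -> [37]
  root=37
After append 60 (leaves=[36, 11, 31, 60]):
  L0: [36, 11, 31, 60]
  L1: h(36,11)=(36*31+11)%997=130 h(31,60)=(31*31+60)%997=24 -> [130, 24]
  L2: h(130,24)=(130*31+24)%997=66 -> [66]
  root=66
After append 62 (leaves=[36, 11, 31, 60, 62]):
  L0: [36, 11, 31, 60, 62]
  L1: h(36,11)=(36*31+11)%997=130 h(31,60)=(31*31+60)%997=24 h(62,62)=(62*31+62)%997=987 -> [130, 24, 987]
  L2: h(130,24)=(130*31+24)%997=66 h(987,987)=(987*31+987)%997=677 -> [66, 677]
  L3: h(66,677)=(66*31+677)%997=729 -> [729]
  root=729

Answer: 36 130 37 66 729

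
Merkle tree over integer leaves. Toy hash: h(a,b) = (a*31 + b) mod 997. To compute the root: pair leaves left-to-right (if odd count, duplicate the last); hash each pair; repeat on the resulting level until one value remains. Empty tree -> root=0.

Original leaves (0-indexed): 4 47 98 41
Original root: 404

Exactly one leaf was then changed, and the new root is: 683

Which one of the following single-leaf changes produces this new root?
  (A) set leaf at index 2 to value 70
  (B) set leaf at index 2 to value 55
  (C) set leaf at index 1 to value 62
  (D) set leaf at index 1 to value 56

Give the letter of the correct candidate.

Original leaves: [4, 47, 98, 41]
Target new root: 683
Try each candidate change and compute the resulting root:
Candidate A: set leaf[2] = 70 -> leaves = [4, 47, 70, 41]
  L0: [4, 47, 70, 41]
  L1: h(4,47)=(4*31+47)%997=171 h(70,41)=(70*31+41)%997=217 -> [171, 217]
  L2: h(171,217)=(171*31+217)%997=533 -> [533]
  root = 533 != target 683
Candidate B: set leaf[2] = 55 -> leaves = [4, 47, 55, 41]
  L0: [4, 47, 55, 41]
  L1: h(4,47)=(4*31+47)%997=171 h(55,41)=(55*31+41)%997=749 -> [171, 749]
  L2: h(171,749)=(171*31+749)%997=68 -> [68]
  root = 68 != target 683
Candidate C: set leaf[1] = 62 -> leaves = [4, 62, 98, 41]
  L0: [4, 62, 98, 41]
  L1: h(4,62)=(4*31+62)%997=186 h(98,41)=(98*31+41)%997=88 -> [186, 88]
  L2: h(186,88)=(186*31+88)%997=869 -> [869]
  root = 869 != target 683
Candidate D: set leaf[1] = 56 -> leaves = [4, 56, 98, 41]
  L0: [4, 56, 98, 41]
  L1: h(4,56)=(4*31+56)%997=180 h(98,41)=(98*31+41)%997=88 -> [180, 88]
  L2: h(180,88)=(180*31+88)%997=683 -> [683]
  root = 683 == target 683  ** MATCH **
Candidate D produces the target root.

Answer: D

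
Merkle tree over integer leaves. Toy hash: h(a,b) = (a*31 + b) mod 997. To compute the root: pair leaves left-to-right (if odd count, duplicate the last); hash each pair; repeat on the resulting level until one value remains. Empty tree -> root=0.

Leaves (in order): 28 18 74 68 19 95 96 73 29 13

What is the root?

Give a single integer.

L0: [28, 18, 74, 68, 19, 95, 96, 73, 29, 13]
L1: h(28,18)=(28*31+18)%997=886 h(74,68)=(74*31+68)%997=368 h(19,95)=(19*31+95)%997=684 h(96,73)=(96*31+73)%997=58 h(29,13)=(29*31+13)%997=912 -> [886, 368, 684, 58, 912]
L2: h(886,368)=(886*31+368)%997=915 h(684,58)=(684*31+58)%997=325 h(912,912)=(912*31+912)%997=271 -> [915, 325, 271]
L3: h(915,325)=(915*31+325)%997=774 h(271,271)=(271*31+271)%997=696 -> [774, 696]
L4: h(774,696)=(774*31+696)%997=762 -> [762]

Answer: 762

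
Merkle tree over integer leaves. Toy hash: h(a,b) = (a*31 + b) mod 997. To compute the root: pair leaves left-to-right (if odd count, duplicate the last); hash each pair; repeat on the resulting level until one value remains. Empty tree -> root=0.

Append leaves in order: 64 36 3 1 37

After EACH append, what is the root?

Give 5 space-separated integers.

Answer: 64 26 902 900 983

Derivation:
After append 64 (leaves=[64]):
  L0: [64]
  root=64
After append 36 (leaves=[64, 36]):
  L0: [64, 36]
  L1: h(64,36)=(64*31+36)%997=26 -> [26]
  root=26
After append 3 (leaves=[64, 36, 3]):
  L0: [64, 36, 3]
  L1: h(64,36)=(64*31+36)%997=26 h(3,3)=(3*31+3)%997=96 -> [26, 96]
  L2: h(26,96)=(26*31+96)%997=902 -> [902]
  root=902
After append 1 (leaves=[64, 36, 3, 1]):
  L0: [64, 36, 3, 1]
  L1: h(64,36)=(64*31+36)%997=26 h(3,1)=(3*31+1)%997=94 -> [26, 94]
  L2: h(26,94)=(26*31+94)%997=900 -> [900]
  root=900
After append 37 (leaves=[64, 36, 3, 1, 37]):
  L0: [64, 36, 3, 1, 37]
  L1: h(64,36)=(64*31+36)%997=26 h(3,1)=(3*31+1)%997=94 h(37,37)=(37*31+37)%997=187 -> [26, 94, 187]
  L2: h(26,94)=(26*31+94)%997=900 h(187,187)=(187*31+187)%997=2 -> [900, 2]
  L3: h(900,2)=(900*31+2)%997=983 -> [983]
  root=983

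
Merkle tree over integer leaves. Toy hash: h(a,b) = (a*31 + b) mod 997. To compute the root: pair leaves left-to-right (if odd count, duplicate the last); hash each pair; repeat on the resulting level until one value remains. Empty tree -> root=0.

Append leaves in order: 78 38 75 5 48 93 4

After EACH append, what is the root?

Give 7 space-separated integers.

After append 78 (leaves=[78]):
  L0: [78]
  root=78
After append 38 (leaves=[78, 38]):
  L0: [78, 38]
  L1: h(78,38)=(78*31+38)%997=462 -> [462]
  root=462
After append 75 (leaves=[78, 38, 75]):
  L0: [78, 38, 75]
  L1: h(78,38)=(78*31+38)%997=462 h(75,75)=(75*31+75)%997=406 -> [462, 406]
  L2: h(462,406)=(462*31+406)%997=770 -> [770]
  root=770
After append 5 (leaves=[78, 38, 75, 5]):
  L0: [78, 38, 75, 5]
  L1: h(78,38)=(78*31+38)%997=462 h(75,5)=(75*31+5)%997=336 -> [462, 336]
  L2: h(462,336)=(462*31+336)%997=700 -> [700]
  root=700
After append 48 (leaves=[78, 38, 75, 5, 48]):
  L0: [78, 38, 75, 5, 48]
  L1: h(78,38)=(78*31+38)%997=462 h(75,5)=(75*31+5)%997=336 h(48,48)=(48*31+48)%997=539 -> [462, 336, 539]
  L2: h(462,336)=(462*31+336)%997=700 h(539,539)=(539*31+539)%997=299 -> [700, 299]
  L3: h(700,299)=(700*31+299)%997=65 -> [65]
  root=65
After append 93 (leaves=[78, 38, 75, 5, 48, 93]):
  L0: [78, 38, 75, 5, 48, 93]
  L1: h(78,38)=(78*31+38)%997=462 h(75,5)=(75*31+5)%997=336 h(48,93)=(48*31+93)%997=584 -> [462, 336, 584]
  L2: h(462,336)=(462*31+336)%997=700 h(584,584)=(584*31+584)%997=742 -> [700, 742]
  L3: h(700,742)=(700*31+742)%997=508 -> [508]
  root=508
After append 4 (leaves=[78, 38, 75, 5, 48, 93, 4]):
  L0: [78, 38, 75, 5, 48, 93, 4]
  L1: h(78,38)=(78*31+38)%997=462 h(75,5)=(75*31+5)%997=336 h(48,93)=(48*31+93)%997=584 h(4,4)=(4*31+4)%997=128 -> [462, 336, 584, 128]
  L2: h(462,336)=(462*31+336)%997=700 h(584,128)=(584*31+128)%997=286 -> [700, 286]
  L3: h(700,286)=(700*31+286)%997=52 -> [52]
  root=52

Answer: 78 462 770 700 65 508 52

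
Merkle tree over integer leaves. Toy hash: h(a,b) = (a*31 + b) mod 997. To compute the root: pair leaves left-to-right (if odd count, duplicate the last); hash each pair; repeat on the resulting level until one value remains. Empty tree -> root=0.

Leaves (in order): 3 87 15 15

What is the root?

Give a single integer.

Answer: 78

Derivation:
L0: [3, 87, 15, 15]
L1: h(3,87)=(3*31+87)%997=180 h(15,15)=(15*31+15)%997=480 -> [180, 480]
L2: h(180,480)=(180*31+480)%997=78 -> [78]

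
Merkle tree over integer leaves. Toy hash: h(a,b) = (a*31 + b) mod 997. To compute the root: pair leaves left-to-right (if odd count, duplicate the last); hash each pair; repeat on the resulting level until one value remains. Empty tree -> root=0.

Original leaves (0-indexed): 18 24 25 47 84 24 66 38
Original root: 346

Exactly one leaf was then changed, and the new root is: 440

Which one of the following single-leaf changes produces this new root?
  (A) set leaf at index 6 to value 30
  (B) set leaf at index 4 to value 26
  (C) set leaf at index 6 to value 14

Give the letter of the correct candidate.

Answer: B

Derivation:
Original leaves: [18, 24, 25, 47, 84, 24, 66, 38]
Target new root: 440
Try each candidate change and compute the resulting root:
Candidate A: set leaf[6] = 30 -> leaves = [18, 24, 25, 47, 84, 24, 30, 38]
  L0: [18, 24, 25, 47, 84, 24, 30, 38]
  L1: h(18,24)=(18*31+24)%997=582 h(25,47)=(25*31+47)%997=822 h(84,24)=(84*31+24)%997=634 h(30,38)=(30*31+38)%997=968 -> [582, 822, 634, 968]
  L2: h(582,822)=(582*31+822)%997=918 h(634,968)=(634*31+968)%997=682 -> [918, 682]
  L3: h(918,682)=(918*31+682)%997=227 -> [227]
  root = 227 != target 440
Candidate B: set leaf[4] = 26 -> leaves = [18, 24, 25, 47, 26, 24, 66, 38]
  L0: [18, 24, 25, 47, 26, 24, 66, 38]
  L1: h(18,24)=(18*31+24)%997=582 h(25,47)=(25*31+47)%997=822 h(26,24)=(26*31+24)%997=830 h(66,38)=(66*31+38)%997=90 -> [582, 822, 830, 90]
  L2: h(582,822)=(582*31+822)%997=918 h(830,90)=(830*31+90)%997=895 -> [918, 895]
  L3: h(918,895)=(918*31+895)%997=440 -> [440]
  root = 440 == target 440  ** MATCH **
Candidate C: set leaf[6] = 14 -> leaves = [18, 24, 25, 47, 84, 24, 14, 38]
  L0: [18, 24, 25, 47, 84, 24, 14, 38]
  L1: h(18,24)=(18*31+24)%997=582 h(25,47)=(25*31+47)%997=822 h(84,24)=(84*31+24)%997=634 h(14,38)=(14*31+38)%997=472 -> [582, 822, 634, 472]
  L2: h(582,822)=(582*31+822)%997=918 h(634,472)=(634*31+472)%997=186 -> [918, 186]
  L3: h(918,186)=(918*31+186)%997=728 -> [728]
  root = 728 != target 440
Candidate B produces the target root.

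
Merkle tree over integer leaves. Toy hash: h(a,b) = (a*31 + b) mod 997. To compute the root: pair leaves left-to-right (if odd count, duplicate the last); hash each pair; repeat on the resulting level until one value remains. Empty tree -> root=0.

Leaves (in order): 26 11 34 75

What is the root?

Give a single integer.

Answer: 534

Derivation:
L0: [26, 11, 34, 75]
L1: h(26,11)=(26*31+11)%997=817 h(34,75)=(34*31+75)%997=132 -> [817, 132]
L2: h(817,132)=(817*31+132)%997=534 -> [534]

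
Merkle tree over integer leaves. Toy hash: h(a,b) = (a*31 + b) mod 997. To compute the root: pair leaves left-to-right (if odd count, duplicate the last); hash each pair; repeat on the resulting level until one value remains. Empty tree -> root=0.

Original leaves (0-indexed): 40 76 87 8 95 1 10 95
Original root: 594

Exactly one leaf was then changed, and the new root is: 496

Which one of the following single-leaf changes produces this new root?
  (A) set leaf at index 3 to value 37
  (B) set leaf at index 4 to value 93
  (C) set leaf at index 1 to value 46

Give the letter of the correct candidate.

Original leaves: [40, 76, 87, 8, 95, 1, 10, 95]
Target new root: 496
Try each candidate change and compute the resulting root:
Candidate A: set leaf[3] = 37 -> leaves = [40, 76, 87, 37, 95, 1, 10, 95]
  L0: [40, 76, 87, 37, 95, 1, 10, 95]
  L1: h(40,76)=(40*31+76)%997=319 h(87,37)=(87*31+37)%997=740 h(95,1)=(95*31+1)%997=952 h(10,95)=(10*31+95)%997=405 -> [319, 740, 952, 405]
  L2: h(319,740)=(319*31+740)%997=659 h(952,405)=(952*31+405)%997=7 -> [659, 7]
  L3: h(659,7)=(659*31+7)%997=496 -> [496]
  root = 496 == target 496  ** MATCH **
Candidate B: set leaf[4] = 93 -> leaves = [40, 76, 87, 8, 93, 1, 10, 95]
  L0: [40, 76, 87, 8, 93, 1, 10, 95]
  L1: h(40,76)=(40*31+76)%997=319 h(87,8)=(87*31+8)%997=711 h(93,1)=(93*31+1)%997=890 h(10,95)=(10*31+95)%997=405 -> [319, 711, 890, 405]
  L2: h(319,711)=(319*31+711)%997=630 h(890,405)=(890*31+405)%997=79 -> [630, 79]
  L3: h(630,79)=(630*31+79)%997=666 -> [666]
  root = 666 != target 496
Candidate C: set leaf[1] = 46 -> leaves = [40, 46, 87, 8, 95, 1, 10, 95]
  L0: [40, 46, 87, 8, 95, 1, 10, 95]
  L1: h(40,46)=(40*31+46)%997=289 h(87,8)=(87*31+8)%997=711 h(95,1)=(95*31+1)%997=952 h(10,95)=(10*31+95)%997=405 -> [289, 711, 952, 405]
  L2: h(289,711)=(289*31+711)%997=697 h(952,405)=(952*31+405)%997=7 -> [697, 7]
  L3: h(697,7)=(697*31+7)%997=677 -> [677]
  root = 677 != target 496
Candidate A produces the target root.

Answer: A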